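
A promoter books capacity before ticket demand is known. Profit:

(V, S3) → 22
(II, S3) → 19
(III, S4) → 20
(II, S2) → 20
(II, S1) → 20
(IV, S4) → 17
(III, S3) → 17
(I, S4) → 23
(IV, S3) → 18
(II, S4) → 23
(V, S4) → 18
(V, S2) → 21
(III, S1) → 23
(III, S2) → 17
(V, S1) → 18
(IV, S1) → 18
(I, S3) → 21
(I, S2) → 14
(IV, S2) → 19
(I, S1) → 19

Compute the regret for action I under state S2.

Best payoff under S2 is 21.
Regret = 21 − 14 = 7.

7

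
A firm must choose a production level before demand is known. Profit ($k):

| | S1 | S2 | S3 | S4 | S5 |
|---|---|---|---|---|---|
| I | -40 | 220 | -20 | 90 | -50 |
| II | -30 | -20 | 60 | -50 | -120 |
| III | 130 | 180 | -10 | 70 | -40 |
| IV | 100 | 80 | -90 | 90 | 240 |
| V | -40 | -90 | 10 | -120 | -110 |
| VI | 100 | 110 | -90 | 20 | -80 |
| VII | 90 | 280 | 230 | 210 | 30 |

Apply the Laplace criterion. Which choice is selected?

Row averages: I=40, II=-32, III=66, IV=84, V=-70, VI=12, VII=168
Highest average = 168 → VII.

VII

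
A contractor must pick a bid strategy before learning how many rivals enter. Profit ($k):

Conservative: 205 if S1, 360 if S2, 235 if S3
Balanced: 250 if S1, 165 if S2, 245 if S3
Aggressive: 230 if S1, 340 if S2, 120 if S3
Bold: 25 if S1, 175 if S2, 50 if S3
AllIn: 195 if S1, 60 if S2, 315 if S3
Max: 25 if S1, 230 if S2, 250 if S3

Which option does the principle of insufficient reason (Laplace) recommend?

Conservative

Row averages: Conservative=800/3, Balanced=220, Aggressive=230, Bold=250/3, AllIn=190, Max=505/3
Highest average = 800/3 → Conservative.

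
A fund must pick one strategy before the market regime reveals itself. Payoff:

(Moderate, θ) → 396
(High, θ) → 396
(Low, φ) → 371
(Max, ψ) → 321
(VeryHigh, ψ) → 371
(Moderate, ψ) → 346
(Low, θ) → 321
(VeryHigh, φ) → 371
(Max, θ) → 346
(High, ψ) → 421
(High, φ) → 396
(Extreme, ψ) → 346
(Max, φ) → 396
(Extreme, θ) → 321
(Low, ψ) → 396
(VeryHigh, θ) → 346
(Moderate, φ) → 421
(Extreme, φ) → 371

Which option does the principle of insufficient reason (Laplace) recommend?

High

Row averages: Low=1088/3, Moderate=1163/3, High=1213/3, VeryHigh=1088/3, Extreme=346, Max=1063/3
Highest average = 1213/3 → High.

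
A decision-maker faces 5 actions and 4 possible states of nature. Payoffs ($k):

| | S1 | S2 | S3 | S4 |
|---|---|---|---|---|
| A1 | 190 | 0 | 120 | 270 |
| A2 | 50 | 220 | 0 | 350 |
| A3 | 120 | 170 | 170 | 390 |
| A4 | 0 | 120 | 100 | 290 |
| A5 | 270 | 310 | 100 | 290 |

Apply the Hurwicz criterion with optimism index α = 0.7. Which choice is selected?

A1: 0.7·270 + 0.3·0 = 189
A2: 0.7·350 + 0.3·0 = 245
A3: 0.7·390 + 0.3·120 = 309
A4: 0.7·290 + 0.3·0 = 203
A5: 0.7·310 + 0.3·100 = 247
Highest Hurwicz score = 309 → A3.

A3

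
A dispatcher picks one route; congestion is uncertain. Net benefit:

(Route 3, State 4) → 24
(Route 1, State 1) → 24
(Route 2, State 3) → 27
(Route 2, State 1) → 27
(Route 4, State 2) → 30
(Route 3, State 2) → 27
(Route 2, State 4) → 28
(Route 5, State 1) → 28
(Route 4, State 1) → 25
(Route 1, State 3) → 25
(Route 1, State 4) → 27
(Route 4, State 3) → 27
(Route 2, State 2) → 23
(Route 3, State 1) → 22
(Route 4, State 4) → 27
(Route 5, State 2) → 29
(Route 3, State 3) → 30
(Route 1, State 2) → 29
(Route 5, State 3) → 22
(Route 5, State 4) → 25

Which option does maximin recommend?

Row minima: Route 1=24, Route 2=23, Route 3=22, Route 4=25, Route 5=22
Best worst-case = 25 → Route 4.

Route 4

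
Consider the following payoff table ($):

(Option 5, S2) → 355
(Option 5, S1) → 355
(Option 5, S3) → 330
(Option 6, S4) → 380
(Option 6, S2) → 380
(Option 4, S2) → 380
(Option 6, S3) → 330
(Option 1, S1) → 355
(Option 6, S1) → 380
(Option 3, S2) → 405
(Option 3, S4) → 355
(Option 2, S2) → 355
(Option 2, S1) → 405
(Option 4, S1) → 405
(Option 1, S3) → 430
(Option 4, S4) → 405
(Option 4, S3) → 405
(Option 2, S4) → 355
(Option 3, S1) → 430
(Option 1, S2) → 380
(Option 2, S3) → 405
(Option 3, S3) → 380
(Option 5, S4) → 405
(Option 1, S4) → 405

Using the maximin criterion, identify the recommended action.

Option 4

Row minima: Option 1=355, Option 2=355, Option 3=355, Option 4=380, Option 5=330, Option 6=330
Best worst-case = 380 → Option 4.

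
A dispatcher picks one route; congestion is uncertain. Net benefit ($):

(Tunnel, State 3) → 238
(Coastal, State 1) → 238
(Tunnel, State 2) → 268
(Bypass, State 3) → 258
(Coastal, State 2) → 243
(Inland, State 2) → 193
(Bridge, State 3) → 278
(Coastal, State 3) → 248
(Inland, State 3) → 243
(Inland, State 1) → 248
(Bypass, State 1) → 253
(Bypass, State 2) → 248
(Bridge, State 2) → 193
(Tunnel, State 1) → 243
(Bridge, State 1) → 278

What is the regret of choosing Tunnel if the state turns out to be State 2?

0

Best payoff under State 2 is 268.
Regret = 268 − 268 = 0.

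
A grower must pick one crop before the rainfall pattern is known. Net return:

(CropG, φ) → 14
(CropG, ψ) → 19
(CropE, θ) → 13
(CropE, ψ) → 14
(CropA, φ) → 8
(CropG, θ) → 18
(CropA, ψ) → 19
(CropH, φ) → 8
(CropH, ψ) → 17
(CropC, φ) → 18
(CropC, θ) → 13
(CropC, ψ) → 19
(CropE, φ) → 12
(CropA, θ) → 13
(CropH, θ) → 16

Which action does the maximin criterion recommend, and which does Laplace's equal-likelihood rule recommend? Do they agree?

Row minima: CropG=14, CropA=8, CropH=8, CropE=12, CropC=13
Best worst-case = 14 → CropG.
Row averages: CropG=17, CropA=40/3, CropH=41/3, CropE=13, CropC=50/3
Highest average = 17 → CropG.

maximin → CropG; laplace → CropG (agree)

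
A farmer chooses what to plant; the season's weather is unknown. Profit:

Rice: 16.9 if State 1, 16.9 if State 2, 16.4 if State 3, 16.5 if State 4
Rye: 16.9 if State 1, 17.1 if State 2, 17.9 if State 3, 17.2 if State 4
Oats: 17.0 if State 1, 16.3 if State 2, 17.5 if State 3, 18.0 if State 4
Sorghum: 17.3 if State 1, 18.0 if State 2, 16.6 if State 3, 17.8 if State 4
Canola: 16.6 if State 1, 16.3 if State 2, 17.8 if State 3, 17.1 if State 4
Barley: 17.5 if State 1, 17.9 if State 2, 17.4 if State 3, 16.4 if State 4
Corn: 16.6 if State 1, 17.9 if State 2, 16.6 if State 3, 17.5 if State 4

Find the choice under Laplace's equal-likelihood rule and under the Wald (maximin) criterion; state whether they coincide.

laplace → Sorghum; maximin → Rye (disagree)

Row averages: Rice=16.675, Rye=17.275, Oats=17.2, Sorghum=17.425, Canola=16.95, Barley=17.3, Corn=17.15
Highest average = 17.425 → Sorghum.
Row minima: Rice=16.4, Rye=16.9, Oats=16.3, Sorghum=16.6, Canola=16.3, Barley=16.4, Corn=16.6
Best worst-case = 16.9 → Rye.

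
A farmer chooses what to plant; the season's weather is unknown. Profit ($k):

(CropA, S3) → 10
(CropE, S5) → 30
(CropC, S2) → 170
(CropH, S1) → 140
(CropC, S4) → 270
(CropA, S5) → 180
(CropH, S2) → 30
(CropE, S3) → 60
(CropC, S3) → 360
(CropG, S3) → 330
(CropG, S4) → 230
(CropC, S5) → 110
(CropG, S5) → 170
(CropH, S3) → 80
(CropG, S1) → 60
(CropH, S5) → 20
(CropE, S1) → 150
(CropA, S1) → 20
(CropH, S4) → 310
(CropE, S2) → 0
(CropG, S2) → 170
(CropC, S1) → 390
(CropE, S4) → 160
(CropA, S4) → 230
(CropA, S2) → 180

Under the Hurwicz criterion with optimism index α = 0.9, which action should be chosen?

CropC: 0.9·390 + 0.1·110 = 362
CropH: 0.9·310 + 0.1·20 = 281
CropA: 0.9·230 + 0.1·10 = 208
CropE: 0.9·160 + 0.1·0 = 144
CropG: 0.9·330 + 0.1·60 = 303
Highest Hurwicz score = 362 → CropC.

CropC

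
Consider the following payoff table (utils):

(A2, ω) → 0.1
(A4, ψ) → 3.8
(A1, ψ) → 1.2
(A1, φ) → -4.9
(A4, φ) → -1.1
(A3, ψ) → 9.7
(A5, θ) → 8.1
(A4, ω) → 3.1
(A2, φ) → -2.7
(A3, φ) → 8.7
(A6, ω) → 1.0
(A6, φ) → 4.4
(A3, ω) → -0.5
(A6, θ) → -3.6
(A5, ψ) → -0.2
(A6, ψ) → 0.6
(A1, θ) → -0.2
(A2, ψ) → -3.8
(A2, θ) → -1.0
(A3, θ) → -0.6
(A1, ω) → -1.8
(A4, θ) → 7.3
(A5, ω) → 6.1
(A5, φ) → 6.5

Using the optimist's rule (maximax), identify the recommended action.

Row maxima: A1=1.2, A2=0.1, A3=9.7, A4=7.3, A5=8.1, A6=4.4
Best best-case = 9.7 → A3.

A3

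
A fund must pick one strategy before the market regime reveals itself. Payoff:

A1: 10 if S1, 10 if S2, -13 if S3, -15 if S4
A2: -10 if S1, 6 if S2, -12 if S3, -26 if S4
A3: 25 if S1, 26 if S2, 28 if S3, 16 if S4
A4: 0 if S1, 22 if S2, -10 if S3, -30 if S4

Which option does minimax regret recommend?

A3

Column bests: S1=25, S2=26, S3=28, S4=16.
A1 regrets: 15, 16, 41, 31 → max 41
A2 regrets: 35, 20, 40, 42 → max 42
A3 regrets: 0, 0, 0, 0 → max 0
A4 regrets: 25, 4, 38, 46 → max 46
Smallest max regret = 0 → A3.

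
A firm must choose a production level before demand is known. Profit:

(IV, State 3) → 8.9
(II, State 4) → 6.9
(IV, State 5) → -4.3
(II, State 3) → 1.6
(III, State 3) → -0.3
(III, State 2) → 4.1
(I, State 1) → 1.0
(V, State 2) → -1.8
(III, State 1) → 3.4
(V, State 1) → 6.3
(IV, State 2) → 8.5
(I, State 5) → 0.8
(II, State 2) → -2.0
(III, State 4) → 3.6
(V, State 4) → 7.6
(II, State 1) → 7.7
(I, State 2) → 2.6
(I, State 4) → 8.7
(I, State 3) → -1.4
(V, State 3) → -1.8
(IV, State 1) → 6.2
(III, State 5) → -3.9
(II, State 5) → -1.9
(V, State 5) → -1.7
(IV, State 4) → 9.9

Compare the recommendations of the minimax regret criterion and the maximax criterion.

Column bests: State 1=7.7, State 2=8.5, State 3=8.9, State 4=9.9, State 5=0.8.
I regrets: 6.7, 5.9, 10.3, 1.2, 0.0 → max 10.3
II regrets: 0.0, 10.5, 7.3, 3.0, 2.7 → max 10.5
III regrets: 4.3, 4.4, 9.2, 6.3, 4.7 → max 9.2
IV regrets: 1.5, 0.0, 0.0, 0.0, 5.1 → max 5.1
V regrets: 1.4, 10.3, 10.7, 2.3, 2.5 → max 10.7
Smallest max regret = 5.1 → IV.
Row maxima: I=8.7, II=7.7, III=4.1, IV=9.9, V=7.6
Best best-case = 9.9 → IV.

minimax regret → IV; maximax → IV (agree)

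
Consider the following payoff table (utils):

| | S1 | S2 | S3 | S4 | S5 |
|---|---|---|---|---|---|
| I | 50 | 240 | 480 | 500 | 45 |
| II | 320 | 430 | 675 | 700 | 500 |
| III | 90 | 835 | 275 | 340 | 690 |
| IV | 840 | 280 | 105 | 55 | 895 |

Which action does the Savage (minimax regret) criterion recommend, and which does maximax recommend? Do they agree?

Column bests: S1=840, S2=835, S3=675, S4=700, S5=895.
I regrets: 790, 595, 195, 200, 850 → max 850
II regrets: 520, 405, 0, 0, 395 → max 520
III regrets: 750, 0, 400, 360, 205 → max 750
IV regrets: 0, 555, 570, 645, 0 → max 645
Smallest max regret = 520 → II.
Row maxima: I=500, II=700, III=835, IV=895
Best best-case = 895 → IV.

minimax regret → II; maximax → IV (disagree)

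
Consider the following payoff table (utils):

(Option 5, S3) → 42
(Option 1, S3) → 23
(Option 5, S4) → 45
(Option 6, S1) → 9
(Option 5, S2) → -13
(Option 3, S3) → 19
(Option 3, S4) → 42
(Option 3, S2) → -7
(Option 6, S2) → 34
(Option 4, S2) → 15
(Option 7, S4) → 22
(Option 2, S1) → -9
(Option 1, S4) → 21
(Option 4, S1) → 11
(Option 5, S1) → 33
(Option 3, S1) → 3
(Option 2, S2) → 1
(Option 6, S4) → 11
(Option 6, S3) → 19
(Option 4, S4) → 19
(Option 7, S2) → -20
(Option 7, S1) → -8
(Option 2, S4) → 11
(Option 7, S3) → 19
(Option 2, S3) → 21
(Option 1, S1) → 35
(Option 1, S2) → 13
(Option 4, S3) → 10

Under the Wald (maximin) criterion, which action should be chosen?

Option 1

Row minima: Option 1=13, Option 2=-9, Option 3=-7, Option 4=10, Option 5=-13, Option 6=9, Option 7=-20
Best worst-case = 13 → Option 1.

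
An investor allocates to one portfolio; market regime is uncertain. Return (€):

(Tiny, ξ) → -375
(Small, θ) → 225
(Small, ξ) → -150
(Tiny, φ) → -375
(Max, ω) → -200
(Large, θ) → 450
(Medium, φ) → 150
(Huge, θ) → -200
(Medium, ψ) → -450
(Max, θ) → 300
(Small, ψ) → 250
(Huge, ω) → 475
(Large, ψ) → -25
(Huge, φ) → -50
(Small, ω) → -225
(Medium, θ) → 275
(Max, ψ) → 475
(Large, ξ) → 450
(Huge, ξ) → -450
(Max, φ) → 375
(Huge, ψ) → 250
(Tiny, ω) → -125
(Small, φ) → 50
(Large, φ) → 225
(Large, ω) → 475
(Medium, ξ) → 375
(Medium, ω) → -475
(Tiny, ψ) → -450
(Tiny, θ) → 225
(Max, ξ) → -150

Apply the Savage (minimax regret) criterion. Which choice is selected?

Column bests: θ=450, φ=375, ψ=475, ω=475, ξ=450.
Tiny regrets: 225, 750, 925, 600, 825 → max 925
Small regrets: 225, 325, 225, 700, 600 → max 700
Medium regrets: 175, 225, 925, 950, 75 → max 950
Large regrets: 0, 150, 500, 0, 0 → max 500
Huge regrets: 650, 425, 225, 0, 900 → max 900
Max regrets: 150, 0, 0, 675, 600 → max 675
Smallest max regret = 500 → Large.

Large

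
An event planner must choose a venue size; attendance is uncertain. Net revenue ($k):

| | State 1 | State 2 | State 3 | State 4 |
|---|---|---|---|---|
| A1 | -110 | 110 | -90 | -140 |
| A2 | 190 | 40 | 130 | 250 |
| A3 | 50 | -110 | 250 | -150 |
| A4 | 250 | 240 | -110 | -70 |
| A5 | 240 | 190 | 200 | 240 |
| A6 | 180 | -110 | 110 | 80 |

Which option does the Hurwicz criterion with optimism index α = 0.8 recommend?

A1: 0.8·110 + 0.2·(-140) = 60
A2: 0.8·250 + 0.2·40 = 208
A3: 0.8·250 + 0.2·(-150) = 170
A4: 0.8·250 + 0.2·(-110) = 178
A5: 0.8·240 + 0.2·190 = 230
A6: 0.8·180 + 0.2·(-110) = 122
Highest Hurwicz score = 230 → A5.

A5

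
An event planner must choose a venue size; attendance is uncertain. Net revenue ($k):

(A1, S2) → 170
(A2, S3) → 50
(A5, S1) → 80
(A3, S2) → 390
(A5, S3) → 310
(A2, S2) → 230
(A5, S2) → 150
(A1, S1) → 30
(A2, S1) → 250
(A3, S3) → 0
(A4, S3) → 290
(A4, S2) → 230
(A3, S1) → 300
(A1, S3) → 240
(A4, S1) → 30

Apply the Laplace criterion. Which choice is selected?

Row averages: A1=440/3, A2=530/3, A3=230, A4=550/3, A5=180
Highest average = 230 → A3.

A3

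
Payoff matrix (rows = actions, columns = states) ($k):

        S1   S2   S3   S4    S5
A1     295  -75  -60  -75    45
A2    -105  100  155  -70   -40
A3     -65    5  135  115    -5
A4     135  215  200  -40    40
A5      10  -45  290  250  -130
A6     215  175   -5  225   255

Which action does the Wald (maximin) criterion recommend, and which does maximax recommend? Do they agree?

maximin → A6; maximax → A1 (disagree)

Row minima: A1=-75, A2=-105, A3=-65, A4=-40, A5=-130, A6=-5
Best worst-case = -5 → A6.
Row maxima: A1=295, A2=155, A3=135, A4=215, A5=290, A6=255
Best best-case = 295 → A1.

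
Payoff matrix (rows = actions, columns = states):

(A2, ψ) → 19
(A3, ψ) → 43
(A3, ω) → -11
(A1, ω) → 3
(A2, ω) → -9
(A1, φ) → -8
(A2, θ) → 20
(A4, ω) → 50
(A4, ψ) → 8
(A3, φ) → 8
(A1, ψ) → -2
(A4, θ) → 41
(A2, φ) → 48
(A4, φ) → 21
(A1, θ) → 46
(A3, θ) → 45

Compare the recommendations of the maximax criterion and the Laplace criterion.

Row maxima: A1=46, A2=48, A3=45, A4=50
Best best-case = 50 → A4.
Row averages: A1=9.75, A2=19.5, A3=21.25, A4=30
Highest average = 30 → A4.

maximax → A4; laplace → A4 (agree)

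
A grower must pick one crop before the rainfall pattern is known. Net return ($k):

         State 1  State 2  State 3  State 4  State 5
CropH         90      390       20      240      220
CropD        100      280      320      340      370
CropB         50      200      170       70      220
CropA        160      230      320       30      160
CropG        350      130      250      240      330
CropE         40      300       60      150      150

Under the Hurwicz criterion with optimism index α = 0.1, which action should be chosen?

CropH: 0.1·390 + 0.9·20 = 57
CropD: 0.1·370 + 0.9·100 = 127
CropB: 0.1·220 + 0.9·50 = 67
CropA: 0.1·320 + 0.9·30 = 59
CropG: 0.1·350 + 0.9·130 = 152
CropE: 0.1·300 + 0.9·40 = 66
Highest Hurwicz score = 152 → CropG.

CropG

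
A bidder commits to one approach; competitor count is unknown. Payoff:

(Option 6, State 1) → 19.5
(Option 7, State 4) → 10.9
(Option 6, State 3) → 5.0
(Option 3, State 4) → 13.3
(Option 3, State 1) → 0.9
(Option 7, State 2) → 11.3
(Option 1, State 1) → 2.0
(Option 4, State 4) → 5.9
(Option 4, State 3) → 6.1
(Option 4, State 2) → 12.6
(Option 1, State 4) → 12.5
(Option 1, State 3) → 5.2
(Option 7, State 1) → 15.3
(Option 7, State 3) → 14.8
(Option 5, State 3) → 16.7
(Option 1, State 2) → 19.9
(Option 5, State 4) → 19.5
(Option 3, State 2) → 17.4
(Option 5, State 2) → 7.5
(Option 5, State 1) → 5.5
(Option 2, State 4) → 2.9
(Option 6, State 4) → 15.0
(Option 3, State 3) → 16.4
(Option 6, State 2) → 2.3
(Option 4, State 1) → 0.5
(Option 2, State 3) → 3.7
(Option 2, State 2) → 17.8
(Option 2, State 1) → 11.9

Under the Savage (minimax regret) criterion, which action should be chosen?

Option 7

Column bests: State 1=19.5, State 2=19.9, State 3=16.7, State 4=19.5.
Option 1 regrets: 17.5, 0.0, 11.5, 7.0 → max 17.5
Option 2 regrets: 7.6, 2.1, 13.0, 16.6 → max 16.6
Option 3 regrets: 18.6, 2.5, 0.3, 6.2 → max 18.6
Option 4 regrets: 19.0, 7.3, 10.6, 13.6 → max 19.0
Option 5 regrets: 14.0, 12.4, 0.0, 0.0 → max 14.0
Option 6 regrets: 0.0, 17.6, 11.7, 4.5 → max 17.6
Option 7 regrets: 4.2, 8.6, 1.9, 8.6 → max 8.6
Smallest max regret = 8.6 → Option 7.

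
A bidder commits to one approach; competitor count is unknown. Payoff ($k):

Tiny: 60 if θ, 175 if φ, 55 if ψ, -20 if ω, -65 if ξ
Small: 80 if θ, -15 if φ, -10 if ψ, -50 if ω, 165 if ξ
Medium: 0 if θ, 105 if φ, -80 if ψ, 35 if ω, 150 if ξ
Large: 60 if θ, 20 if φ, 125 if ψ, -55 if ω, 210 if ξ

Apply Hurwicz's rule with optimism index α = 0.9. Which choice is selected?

Tiny: 0.9·175 + 0.1·(-65) = 151
Small: 0.9·165 + 0.1·(-50) = 143.5
Medium: 0.9·150 + 0.1·(-80) = 127
Large: 0.9·210 + 0.1·(-55) = 183.5
Highest Hurwicz score = 183.5 → Large.

Large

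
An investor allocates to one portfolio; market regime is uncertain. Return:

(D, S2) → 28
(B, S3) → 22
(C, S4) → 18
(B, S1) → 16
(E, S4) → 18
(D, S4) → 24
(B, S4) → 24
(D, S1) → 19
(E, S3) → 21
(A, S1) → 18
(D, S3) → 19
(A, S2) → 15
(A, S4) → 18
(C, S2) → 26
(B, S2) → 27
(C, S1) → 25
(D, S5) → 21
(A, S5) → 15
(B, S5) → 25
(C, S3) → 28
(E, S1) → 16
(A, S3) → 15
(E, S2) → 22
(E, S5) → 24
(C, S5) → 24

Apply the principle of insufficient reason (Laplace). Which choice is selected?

C

Row averages: A=16.2, B=22.8, C=24.2, D=22.2, E=20.2
Highest average = 24.2 → C.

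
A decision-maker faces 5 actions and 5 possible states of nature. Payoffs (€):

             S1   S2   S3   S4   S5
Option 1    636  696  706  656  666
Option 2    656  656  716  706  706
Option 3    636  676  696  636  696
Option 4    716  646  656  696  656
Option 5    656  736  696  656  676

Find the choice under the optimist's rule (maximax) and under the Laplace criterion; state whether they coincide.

maximax → Option 5; laplace → Option 2 (disagree)

Row maxima: Option 1=706, Option 2=716, Option 3=696, Option 4=716, Option 5=736
Best best-case = 736 → Option 5.
Row averages: Option 1=672, Option 2=688, Option 3=668, Option 4=674, Option 5=684
Highest average = 688 → Option 2.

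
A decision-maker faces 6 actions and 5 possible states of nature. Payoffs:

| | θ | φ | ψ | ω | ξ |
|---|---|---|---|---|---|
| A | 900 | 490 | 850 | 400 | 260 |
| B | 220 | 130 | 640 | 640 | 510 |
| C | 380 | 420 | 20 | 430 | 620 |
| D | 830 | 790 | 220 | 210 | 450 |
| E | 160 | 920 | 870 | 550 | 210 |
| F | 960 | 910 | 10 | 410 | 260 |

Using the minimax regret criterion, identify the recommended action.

A

Column bests: θ=960, φ=920, ψ=870, ω=640, ξ=620.
A regrets: 60, 430, 20, 240, 360 → max 430
B regrets: 740, 790, 230, 0, 110 → max 790
C regrets: 580, 500, 850, 210, 0 → max 850
D regrets: 130, 130, 650, 430, 170 → max 650
E regrets: 800, 0, 0, 90, 410 → max 800
F regrets: 0, 10, 860, 230, 360 → max 860
Smallest max regret = 430 → A.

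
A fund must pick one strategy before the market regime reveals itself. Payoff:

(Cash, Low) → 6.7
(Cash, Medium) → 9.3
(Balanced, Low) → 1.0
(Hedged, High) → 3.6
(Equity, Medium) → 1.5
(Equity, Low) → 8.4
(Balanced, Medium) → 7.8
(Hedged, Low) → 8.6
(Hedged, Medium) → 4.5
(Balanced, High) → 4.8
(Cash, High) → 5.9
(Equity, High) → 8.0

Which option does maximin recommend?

Row minima: Balanced=1.0, Cash=5.9, Hedged=3.6, Equity=1.5
Best worst-case = 5.9 → Cash.

Cash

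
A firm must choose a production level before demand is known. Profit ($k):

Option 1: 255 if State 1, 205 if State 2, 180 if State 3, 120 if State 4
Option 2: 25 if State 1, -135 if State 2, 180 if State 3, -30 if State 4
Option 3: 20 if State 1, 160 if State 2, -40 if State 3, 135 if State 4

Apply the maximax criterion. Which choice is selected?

Option 1

Row maxima: Option 1=255, Option 2=180, Option 3=160
Best best-case = 255 → Option 1.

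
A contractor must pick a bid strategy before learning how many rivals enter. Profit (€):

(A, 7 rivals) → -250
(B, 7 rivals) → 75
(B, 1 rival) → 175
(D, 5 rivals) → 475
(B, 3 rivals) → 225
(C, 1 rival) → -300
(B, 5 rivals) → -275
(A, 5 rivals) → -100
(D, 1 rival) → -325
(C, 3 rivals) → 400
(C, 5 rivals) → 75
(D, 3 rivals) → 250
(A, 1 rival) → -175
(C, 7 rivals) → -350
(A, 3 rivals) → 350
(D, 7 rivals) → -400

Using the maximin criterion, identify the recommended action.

Row minima: A=-250, B=-275, C=-350, D=-400
Best worst-case = -250 → A.

A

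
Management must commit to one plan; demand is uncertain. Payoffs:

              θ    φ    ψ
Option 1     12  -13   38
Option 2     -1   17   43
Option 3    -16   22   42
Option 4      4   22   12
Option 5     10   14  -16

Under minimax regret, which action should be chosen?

Option 2

Column bests: θ=12, φ=22, ψ=43.
Option 1 regrets: 0, 35, 5 → max 35
Option 2 regrets: 13, 5, 0 → max 13
Option 3 regrets: 28, 0, 1 → max 28
Option 4 regrets: 8, 0, 31 → max 31
Option 5 regrets: 2, 8, 59 → max 59
Smallest max regret = 13 → Option 2.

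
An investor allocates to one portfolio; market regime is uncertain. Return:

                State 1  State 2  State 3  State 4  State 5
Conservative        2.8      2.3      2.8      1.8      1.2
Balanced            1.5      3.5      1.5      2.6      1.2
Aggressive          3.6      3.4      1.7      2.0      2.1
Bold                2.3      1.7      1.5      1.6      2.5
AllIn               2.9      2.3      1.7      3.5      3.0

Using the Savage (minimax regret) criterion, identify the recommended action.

AllIn

Column bests: State 1=3.6, State 2=3.5, State 3=2.8, State 4=3.5, State 5=3.0.
Conservative regrets: 0.8, 1.2, 0.0, 1.7, 1.8 → max 1.8
Balanced regrets: 2.1, 0.0, 1.3, 0.9, 1.8 → max 2.1
Aggressive regrets: 0.0, 0.1, 1.1, 1.5, 0.9 → max 1.5
Bold regrets: 1.3, 1.8, 1.3, 1.9, 0.5 → max 1.9
AllIn regrets: 0.7, 1.2, 1.1, 0.0, 0.0 → max 1.2
Smallest max regret = 1.2 → AllIn.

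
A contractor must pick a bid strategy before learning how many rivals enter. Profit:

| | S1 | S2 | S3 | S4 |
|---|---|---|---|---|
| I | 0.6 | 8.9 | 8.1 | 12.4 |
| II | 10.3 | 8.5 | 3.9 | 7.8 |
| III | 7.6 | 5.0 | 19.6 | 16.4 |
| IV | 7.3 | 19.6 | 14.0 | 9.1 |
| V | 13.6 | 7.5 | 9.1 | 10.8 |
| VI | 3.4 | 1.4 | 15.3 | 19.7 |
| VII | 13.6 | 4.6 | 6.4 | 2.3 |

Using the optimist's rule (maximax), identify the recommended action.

VI

Row maxima: I=12.4, II=10.3, III=19.6, IV=19.6, V=13.6, VI=19.7, VII=13.6
Best best-case = 19.7 → VI.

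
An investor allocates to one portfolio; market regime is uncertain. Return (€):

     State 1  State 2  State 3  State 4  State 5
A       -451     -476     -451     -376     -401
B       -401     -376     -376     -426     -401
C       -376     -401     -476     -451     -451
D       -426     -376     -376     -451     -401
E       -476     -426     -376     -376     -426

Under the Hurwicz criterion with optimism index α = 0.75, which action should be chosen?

A: 0.75·(-376) + 0.25·(-476) = -401
B: 0.75·(-376) + 0.25·(-426) = -388.5
C: 0.75·(-376) + 0.25·(-476) = -401
D: 0.75·(-376) + 0.25·(-451) = -394.75
E: 0.75·(-376) + 0.25·(-476) = -401
Highest Hurwicz score = -388.5 → B.

B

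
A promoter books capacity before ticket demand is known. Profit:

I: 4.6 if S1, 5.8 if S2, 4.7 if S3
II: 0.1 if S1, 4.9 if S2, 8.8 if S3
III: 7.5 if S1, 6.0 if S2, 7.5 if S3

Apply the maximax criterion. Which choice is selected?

Row maxima: I=5.8, II=8.8, III=7.5
Best best-case = 8.8 → II.

II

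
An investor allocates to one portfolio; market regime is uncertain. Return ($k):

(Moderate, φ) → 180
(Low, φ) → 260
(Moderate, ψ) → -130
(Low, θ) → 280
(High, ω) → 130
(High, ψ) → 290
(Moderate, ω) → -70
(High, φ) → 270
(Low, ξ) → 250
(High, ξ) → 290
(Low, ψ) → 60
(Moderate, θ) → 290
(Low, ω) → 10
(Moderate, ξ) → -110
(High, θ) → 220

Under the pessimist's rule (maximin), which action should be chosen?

High

Row minima: Low=10, Moderate=-130, High=130
Best worst-case = 130 → High.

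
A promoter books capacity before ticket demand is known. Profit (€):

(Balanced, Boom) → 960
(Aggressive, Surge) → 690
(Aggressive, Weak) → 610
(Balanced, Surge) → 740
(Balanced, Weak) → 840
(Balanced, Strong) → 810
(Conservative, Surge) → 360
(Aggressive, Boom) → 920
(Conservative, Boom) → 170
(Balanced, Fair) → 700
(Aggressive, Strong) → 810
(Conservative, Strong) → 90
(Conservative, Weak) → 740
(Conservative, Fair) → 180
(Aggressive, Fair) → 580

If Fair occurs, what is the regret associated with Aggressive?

120

Best payoff under Fair is 700.
Regret = 700 − 580 = 120.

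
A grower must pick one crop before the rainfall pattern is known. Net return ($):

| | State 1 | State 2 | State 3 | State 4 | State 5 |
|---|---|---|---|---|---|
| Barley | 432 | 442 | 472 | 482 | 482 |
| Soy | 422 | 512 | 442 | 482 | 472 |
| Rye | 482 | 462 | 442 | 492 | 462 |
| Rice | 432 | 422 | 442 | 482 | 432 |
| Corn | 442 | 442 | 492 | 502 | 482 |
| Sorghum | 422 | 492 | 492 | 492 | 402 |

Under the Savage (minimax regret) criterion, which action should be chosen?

Column bests: State 1=482, State 2=512, State 3=492, State 4=502, State 5=482.
Barley regrets: 50, 70, 20, 20, 0 → max 70
Soy regrets: 60, 0, 50, 20, 10 → max 60
Rye regrets: 0, 50, 50, 10, 20 → max 50
Rice regrets: 50, 90, 50, 20, 50 → max 90
Corn regrets: 40, 70, 0, 0, 0 → max 70
Sorghum regrets: 60, 20, 0, 10, 80 → max 80
Smallest max regret = 50 → Rye.

Rye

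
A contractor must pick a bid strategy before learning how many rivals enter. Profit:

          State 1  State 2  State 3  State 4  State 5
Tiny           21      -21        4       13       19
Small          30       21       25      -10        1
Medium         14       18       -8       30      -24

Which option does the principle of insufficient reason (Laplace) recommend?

Small

Row averages: Tiny=7.2, Small=13.4, Medium=6
Highest average = 13.4 → Small.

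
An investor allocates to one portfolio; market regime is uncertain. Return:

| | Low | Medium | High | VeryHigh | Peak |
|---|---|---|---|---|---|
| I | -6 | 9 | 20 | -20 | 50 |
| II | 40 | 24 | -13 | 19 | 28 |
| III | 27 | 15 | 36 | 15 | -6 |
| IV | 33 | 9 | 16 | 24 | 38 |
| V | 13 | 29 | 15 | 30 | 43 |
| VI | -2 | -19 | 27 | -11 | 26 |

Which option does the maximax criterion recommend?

Row maxima: I=50, II=40, III=36, IV=38, V=43, VI=27
Best best-case = 50 → I.

I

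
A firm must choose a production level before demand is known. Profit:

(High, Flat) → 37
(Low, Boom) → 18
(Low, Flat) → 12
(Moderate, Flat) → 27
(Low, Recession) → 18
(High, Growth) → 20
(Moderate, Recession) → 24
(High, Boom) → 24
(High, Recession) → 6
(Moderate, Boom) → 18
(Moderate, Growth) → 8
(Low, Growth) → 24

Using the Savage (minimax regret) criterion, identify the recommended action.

Column bests: Recession=24, Flat=37, Growth=24, Boom=24.
Low regrets: 6, 25, 0, 6 → max 25
Moderate regrets: 0, 10, 16, 6 → max 16
High regrets: 18, 0, 4, 0 → max 18
Smallest max regret = 16 → Moderate.

Moderate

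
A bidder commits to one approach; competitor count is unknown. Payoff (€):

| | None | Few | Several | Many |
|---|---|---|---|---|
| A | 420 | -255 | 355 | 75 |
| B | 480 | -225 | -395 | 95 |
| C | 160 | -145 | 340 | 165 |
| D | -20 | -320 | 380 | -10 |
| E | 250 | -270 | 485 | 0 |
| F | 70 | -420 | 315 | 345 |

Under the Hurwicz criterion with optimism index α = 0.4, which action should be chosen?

C

A: 0.4·420 + 0.6·(-255) = 15
B: 0.4·480 + 0.6·(-395) = -45
C: 0.4·340 + 0.6·(-145) = 49
D: 0.4·380 + 0.6·(-320) = -40
E: 0.4·485 + 0.6·(-270) = 32
F: 0.4·345 + 0.6·(-420) = -114
Highest Hurwicz score = 49 → C.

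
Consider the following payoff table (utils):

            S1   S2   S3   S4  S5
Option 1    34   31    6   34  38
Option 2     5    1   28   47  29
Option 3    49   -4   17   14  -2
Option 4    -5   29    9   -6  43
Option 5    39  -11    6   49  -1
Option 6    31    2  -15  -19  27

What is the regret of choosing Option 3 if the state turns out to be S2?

Best payoff under S2 is 31.
Regret = 31 − (-4) = 35.

35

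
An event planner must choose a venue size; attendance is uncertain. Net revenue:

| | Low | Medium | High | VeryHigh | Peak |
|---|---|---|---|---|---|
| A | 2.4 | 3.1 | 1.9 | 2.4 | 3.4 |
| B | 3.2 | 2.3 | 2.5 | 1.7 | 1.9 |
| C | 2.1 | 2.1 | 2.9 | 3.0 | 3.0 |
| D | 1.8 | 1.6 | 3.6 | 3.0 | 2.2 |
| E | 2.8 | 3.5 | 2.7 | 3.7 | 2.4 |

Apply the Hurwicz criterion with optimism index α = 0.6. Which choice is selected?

A: 0.6·3.4 + 0.4·1.9 = 2.8
B: 0.6·3.2 + 0.4·1.7 = 2.6
C: 0.6·3.0 + 0.4·2.1 = 2.64
D: 0.6·3.6 + 0.4·1.6 = 2.8
E: 0.6·3.7 + 0.4·2.4 = 3.18
Highest Hurwicz score = 3.18 → E.

E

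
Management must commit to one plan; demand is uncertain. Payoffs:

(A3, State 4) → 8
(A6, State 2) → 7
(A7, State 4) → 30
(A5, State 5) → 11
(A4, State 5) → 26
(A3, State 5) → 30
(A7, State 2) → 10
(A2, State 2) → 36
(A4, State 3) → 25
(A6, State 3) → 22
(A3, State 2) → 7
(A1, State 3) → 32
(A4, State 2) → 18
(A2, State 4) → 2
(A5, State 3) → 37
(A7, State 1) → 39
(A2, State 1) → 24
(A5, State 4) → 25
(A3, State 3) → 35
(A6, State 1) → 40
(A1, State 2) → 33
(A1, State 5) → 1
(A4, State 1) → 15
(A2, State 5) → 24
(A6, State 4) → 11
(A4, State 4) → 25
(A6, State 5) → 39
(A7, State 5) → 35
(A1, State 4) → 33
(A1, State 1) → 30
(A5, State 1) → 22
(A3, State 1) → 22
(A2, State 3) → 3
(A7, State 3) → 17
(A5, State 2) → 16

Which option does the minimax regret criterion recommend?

Column bests: State 1=40, State 2=36, State 3=37, State 4=33, State 5=39.
A1 regrets: 10, 3, 5, 0, 38 → max 38
A2 regrets: 16, 0, 34, 31, 15 → max 34
A3 regrets: 18, 29, 2, 25, 9 → max 29
A4 regrets: 25, 18, 12, 8, 13 → max 25
A5 regrets: 18, 20, 0, 8, 28 → max 28
A6 regrets: 0, 29, 15, 22, 0 → max 29
A7 regrets: 1, 26, 20, 3, 4 → max 26
Smallest max regret = 25 → A4.

A4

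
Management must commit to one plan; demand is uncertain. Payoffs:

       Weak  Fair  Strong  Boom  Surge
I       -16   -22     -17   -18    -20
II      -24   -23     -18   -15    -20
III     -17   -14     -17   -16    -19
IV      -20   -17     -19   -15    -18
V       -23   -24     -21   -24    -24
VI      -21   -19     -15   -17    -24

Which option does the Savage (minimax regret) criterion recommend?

III

Column bests: Weak=-16, Fair=-14, Strong=-15, Boom=-15, Surge=-18.
I regrets: 0, 8, 2, 3, 2 → max 8
II regrets: 8, 9, 3, 0, 2 → max 9
III regrets: 1, 0, 2, 1, 1 → max 2
IV regrets: 4, 3, 4, 0, 0 → max 4
V regrets: 7, 10, 6, 9, 6 → max 10
VI regrets: 5, 5, 0, 2, 6 → max 6
Smallest max regret = 2 → III.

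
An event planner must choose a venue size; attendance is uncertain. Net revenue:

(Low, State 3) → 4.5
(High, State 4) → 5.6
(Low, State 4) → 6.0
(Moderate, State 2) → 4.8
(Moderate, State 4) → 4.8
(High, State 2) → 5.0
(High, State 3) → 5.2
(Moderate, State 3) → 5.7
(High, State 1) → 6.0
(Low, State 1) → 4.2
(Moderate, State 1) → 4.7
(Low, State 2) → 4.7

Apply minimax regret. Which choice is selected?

Column bests: State 1=6.0, State 2=5.0, State 3=5.7, State 4=6.0.
Low regrets: 1.8, 0.3, 1.2, 0.0 → max 1.8
Moderate regrets: 1.3, 0.2, 0.0, 1.2 → max 1.3
High regrets: 0.0, 0.0, 0.5, 0.4 → max 0.5
Smallest max regret = 0.5 → High.

High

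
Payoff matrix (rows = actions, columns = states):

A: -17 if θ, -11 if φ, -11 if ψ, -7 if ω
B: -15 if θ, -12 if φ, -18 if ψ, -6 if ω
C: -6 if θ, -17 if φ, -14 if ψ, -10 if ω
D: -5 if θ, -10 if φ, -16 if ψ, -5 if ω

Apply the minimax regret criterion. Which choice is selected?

D

Column bests: θ=-5, φ=-10, ψ=-11, ω=-5.
A regrets: 12, 1, 0, 2 → max 12
B regrets: 10, 2, 7, 1 → max 10
C regrets: 1, 7, 3, 5 → max 7
D regrets: 0, 0, 5, 0 → max 5
Smallest max regret = 5 → D.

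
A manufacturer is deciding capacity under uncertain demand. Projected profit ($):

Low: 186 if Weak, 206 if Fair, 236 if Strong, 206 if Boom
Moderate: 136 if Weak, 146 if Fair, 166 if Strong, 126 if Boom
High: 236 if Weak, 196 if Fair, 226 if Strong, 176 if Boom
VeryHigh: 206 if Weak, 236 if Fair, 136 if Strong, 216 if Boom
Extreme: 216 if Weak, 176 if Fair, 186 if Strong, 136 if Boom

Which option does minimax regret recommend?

High

Column bests: Weak=236, Fair=236, Strong=236, Boom=216.
Low regrets: 50, 30, 0, 10 → max 50
Moderate regrets: 100, 90, 70, 90 → max 100
High regrets: 0, 40, 10, 40 → max 40
VeryHigh regrets: 30, 0, 100, 0 → max 100
Extreme regrets: 20, 60, 50, 80 → max 80
Smallest max regret = 40 → High.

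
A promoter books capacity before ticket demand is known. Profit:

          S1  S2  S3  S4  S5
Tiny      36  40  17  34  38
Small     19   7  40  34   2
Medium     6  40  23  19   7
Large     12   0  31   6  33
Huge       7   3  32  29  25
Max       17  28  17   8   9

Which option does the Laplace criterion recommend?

Tiny

Row averages: Tiny=33, Small=20.4, Medium=19, Large=16.4, Huge=19.2, Max=15.8
Highest average = 33 → Tiny.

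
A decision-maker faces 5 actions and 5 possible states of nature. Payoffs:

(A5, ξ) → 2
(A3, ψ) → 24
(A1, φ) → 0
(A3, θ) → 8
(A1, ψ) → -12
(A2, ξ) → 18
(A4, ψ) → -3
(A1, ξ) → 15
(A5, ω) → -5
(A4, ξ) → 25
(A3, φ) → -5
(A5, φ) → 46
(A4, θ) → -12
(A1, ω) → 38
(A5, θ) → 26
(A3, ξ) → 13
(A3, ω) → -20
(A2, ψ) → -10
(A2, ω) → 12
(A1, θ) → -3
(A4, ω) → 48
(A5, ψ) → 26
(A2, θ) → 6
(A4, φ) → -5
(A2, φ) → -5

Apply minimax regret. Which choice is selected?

A1

Column bests: θ=26, φ=46, ψ=26, ω=48, ξ=25.
A1 regrets: 29, 46, 38, 10, 10 → max 46
A2 regrets: 20, 51, 36, 36, 7 → max 51
A3 regrets: 18, 51, 2, 68, 12 → max 68
A4 regrets: 38, 51, 29, 0, 0 → max 51
A5 regrets: 0, 0, 0, 53, 23 → max 53
Smallest max regret = 46 → A1.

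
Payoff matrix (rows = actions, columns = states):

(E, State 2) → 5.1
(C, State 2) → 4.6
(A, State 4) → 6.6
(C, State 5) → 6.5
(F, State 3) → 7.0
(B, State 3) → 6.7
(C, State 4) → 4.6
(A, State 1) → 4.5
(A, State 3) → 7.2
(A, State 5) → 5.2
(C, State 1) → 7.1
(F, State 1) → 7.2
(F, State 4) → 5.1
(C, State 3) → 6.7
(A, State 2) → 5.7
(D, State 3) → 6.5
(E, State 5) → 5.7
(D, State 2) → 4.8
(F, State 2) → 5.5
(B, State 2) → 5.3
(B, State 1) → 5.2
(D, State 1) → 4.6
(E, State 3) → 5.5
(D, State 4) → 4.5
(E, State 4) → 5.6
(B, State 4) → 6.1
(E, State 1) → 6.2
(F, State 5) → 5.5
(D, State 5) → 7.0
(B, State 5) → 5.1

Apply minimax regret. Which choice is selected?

Column bests: State 1=7.2, State 2=5.7, State 3=7.2, State 4=6.6, State 5=7.0.
A regrets: 2.7, 0.0, 0.0, 0.0, 1.8 → max 2.7
B regrets: 2.0, 0.4, 0.5, 0.5, 1.9 → max 2.0
C regrets: 0.1, 1.1, 0.5, 2.0, 0.5 → max 2.0
D regrets: 2.6, 0.9, 0.7, 2.1, 0.0 → max 2.6
E regrets: 1.0, 0.6, 1.7, 1.0, 1.3 → max 1.7
F regrets: 0.0, 0.2, 0.2, 1.5, 1.5 → max 1.5
Smallest max regret = 1.5 → F.

F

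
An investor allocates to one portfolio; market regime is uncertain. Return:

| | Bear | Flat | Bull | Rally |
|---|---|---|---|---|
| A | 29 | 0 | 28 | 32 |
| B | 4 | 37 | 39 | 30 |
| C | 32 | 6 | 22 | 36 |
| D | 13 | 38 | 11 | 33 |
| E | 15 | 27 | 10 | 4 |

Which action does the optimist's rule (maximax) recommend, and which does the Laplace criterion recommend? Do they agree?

Row maxima: A=32, B=39, C=36, D=38, E=27
Best best-case = 39 → B.
Row averages: A=22.25, B=27.5, C=24, D=23.75, E=14
Highest average = 27.5 → B.

maximax → B; laplace → B (agree)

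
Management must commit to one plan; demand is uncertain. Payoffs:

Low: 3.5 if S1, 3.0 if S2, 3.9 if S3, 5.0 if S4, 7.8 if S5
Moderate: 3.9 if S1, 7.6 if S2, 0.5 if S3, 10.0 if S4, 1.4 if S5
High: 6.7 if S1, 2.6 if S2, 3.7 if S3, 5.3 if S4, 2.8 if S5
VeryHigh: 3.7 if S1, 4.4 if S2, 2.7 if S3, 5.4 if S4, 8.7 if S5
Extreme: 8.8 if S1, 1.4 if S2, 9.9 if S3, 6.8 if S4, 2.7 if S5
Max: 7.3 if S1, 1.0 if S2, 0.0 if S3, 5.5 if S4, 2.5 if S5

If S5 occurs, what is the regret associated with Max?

6.2

Best payoff under S5 is 8.7.
Regret = 8.7 − 2.5 = 6.2.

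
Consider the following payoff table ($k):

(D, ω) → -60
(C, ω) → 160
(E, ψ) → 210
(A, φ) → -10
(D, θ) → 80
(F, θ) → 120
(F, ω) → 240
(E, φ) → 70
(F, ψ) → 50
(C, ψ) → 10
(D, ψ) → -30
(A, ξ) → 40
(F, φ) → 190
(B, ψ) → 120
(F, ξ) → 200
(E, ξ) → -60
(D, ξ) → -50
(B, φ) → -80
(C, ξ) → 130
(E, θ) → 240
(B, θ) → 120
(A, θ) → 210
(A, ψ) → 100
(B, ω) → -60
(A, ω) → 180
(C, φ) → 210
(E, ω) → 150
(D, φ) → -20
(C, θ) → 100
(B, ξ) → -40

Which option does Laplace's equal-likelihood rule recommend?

Row averages: A=104, B=12, C=122, D=-16, E=122, F=160
Highest average = 160 → F.

F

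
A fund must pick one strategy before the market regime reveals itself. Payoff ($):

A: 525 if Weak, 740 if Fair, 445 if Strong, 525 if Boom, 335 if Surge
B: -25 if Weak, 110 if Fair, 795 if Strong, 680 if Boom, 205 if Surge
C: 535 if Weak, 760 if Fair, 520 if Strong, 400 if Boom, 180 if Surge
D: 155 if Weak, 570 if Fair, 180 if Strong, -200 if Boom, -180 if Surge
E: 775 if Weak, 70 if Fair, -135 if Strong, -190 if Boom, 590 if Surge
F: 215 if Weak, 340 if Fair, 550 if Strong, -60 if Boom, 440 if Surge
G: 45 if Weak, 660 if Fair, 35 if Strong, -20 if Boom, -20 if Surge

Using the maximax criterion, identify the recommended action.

B

Row maxima: A=740, B=795, C=760, D=570, E=775, F=550, G=660
Best best-case = 795 → B.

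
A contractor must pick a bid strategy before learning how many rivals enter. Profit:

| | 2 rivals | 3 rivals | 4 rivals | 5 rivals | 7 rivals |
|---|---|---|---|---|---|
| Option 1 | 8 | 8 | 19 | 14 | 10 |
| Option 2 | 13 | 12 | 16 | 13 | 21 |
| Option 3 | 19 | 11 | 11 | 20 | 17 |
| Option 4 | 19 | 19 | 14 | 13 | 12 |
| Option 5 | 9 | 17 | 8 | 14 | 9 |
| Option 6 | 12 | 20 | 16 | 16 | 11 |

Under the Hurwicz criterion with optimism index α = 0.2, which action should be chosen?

Option 1: 0.2·19 + 0.8·8 = 10.2
Option 2: 0.2·21 + 0.8·12 = 13.8
Option 3: 0.2·20 + 0.8·11 = 12.8
Option 4: 0.2·19 + 0.8·12 = 13.4
Option 5: 0.2·17 + 0.8·8 = 9.8
Option 6: 0.2·20 + 0.8·11 = 12.8
Highest Hurwicz score = 13.8 → Option 2.

Option 2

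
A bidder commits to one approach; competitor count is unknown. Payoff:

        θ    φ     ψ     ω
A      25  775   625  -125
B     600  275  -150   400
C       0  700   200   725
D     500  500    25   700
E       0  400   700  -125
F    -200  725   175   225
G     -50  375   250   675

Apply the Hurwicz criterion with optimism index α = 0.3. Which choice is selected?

D

A: 0.3·775 + 0.7·(-125) = 145
B: 0.3·600 + 0.7·(-150) = 75
C: 0.3·725 + 0.7·0 = 217.5
D: 0.3·700 + 0.7·25 = 227.5
E: 0.3·700 + 0.7·(-125) = 122.5
F: 0.3·725 + 0.7·(-200) = 77.5
G: 0.3·675 + 0.7·(-50) = 167.5
Highest Hurwicz score = 227.5 → D.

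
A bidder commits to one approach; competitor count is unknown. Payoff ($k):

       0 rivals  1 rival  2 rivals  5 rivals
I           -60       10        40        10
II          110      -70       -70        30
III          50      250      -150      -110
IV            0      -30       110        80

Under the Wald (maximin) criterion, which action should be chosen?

Row minima: I=-60, II=-70, III=-150, IV=-30
Best worst-case = -30 → IV.

IV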